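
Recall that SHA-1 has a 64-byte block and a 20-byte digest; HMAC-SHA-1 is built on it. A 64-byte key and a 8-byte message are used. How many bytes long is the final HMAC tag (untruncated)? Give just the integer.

20

The tag is one SHA-1 digest: 20 bytes.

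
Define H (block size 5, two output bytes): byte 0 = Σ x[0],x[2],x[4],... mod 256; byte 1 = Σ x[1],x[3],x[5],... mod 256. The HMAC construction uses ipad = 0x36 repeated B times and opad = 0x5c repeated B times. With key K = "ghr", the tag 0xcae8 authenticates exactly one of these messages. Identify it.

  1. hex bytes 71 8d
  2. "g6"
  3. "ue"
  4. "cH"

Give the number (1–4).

1

Key "ghr" = 67 68 72 is 3 bytes ≤ B = 5; zero-pad to 5 bytes: K' = 67 68 72 00 00.
K' ⊕ ipad = 51 5e 44 36 36; K' ⊕ opad = 3b 34 2e 5c 5c.
m1: inner = H(51 5e 44 36 36 71 8d) = 58 05; tag = H(3b 34 2e 5c 5c 58 05) = cae8 ← matches
m2: inner = H(51 5e 44 36 36 67 36) = 01 fb; tag = H(3b 34 2e 5c 5c 01 fb) = c091
m3: inner = H(51 5e 44 36 36 75 65) = 30 09; tag = H(3b 34 2e 5c 5c 30 09) = cec0
m4: inner = H(51 5e 44 36 36 63 48) = 13 f7; tag = H(3b 34 2e 5c 5c 13 f7) = bca3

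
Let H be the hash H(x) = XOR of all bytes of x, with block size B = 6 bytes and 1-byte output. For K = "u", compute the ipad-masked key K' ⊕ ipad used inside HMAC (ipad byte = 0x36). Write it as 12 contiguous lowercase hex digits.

Key "u" = 75 is 1 byte ≤ B = 6; zero-pad to 6 bytes: K' = 75 00 00 00 00 00.
XOR each byte with 0x36: 75⊕36=43, 00⊕36=36, 00⊕36=36, 00⊕36=36, 00⊕36=36, 00⊕36=36.

433636363636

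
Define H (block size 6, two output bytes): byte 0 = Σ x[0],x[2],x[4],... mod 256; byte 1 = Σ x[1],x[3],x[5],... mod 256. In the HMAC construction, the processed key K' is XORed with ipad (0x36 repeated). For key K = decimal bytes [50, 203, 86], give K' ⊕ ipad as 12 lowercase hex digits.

Key decimal bytes [50, 203, 86] = 32 cb 56 is 3 bytes ≤ B = 6; zero-pad to 6 bytes: K' = 32 cb 56 00 00 00.
XOR each byte with 0x36: 32⊕36=04, cb⊕36=fd, 56⊕36=60, 00⊕36=36, 00⊕36=36, 00⊕36=36.

04fd60363636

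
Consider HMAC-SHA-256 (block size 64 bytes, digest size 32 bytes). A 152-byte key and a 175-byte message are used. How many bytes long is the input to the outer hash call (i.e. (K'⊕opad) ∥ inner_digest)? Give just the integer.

Key is 152 > 64 bytes, so it is hashed to 32 bytes then zero-padded to 64: |K'| = 64.
Outer input = (K'⊕opad) ∥ H(inner) → 64 + 32 = 96 bytes.

96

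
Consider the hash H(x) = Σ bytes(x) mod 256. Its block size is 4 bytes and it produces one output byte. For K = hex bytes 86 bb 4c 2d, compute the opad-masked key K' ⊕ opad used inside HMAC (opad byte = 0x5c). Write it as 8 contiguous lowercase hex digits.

Key hex bytes 86 bb 4c 2d is exactly B = 4 bytes: K' = 86 bb 4c 2d.
XOR each byte with 0x5c: 86⊕5c=da, bb⊕5c=e7, 4c⊕5c=10, 2d⊕5c=71.

dae71071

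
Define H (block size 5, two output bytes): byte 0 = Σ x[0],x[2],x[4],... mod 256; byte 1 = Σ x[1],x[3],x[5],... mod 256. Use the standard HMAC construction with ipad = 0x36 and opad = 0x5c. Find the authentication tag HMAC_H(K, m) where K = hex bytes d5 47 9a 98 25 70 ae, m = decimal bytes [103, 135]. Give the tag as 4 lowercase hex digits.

Key hex bytes d5 47 9a 98 25 70 ae is 7 bytes > B = 5, so hash it first: H(key) = 42 4f, then zero-pad to 5 bytes: K' = 42 4f 00 00 00.
K' ⊕ ipad = 74 79 36 36 36.  K' ⊕ opad = 1e 13 5c 5c 5c.
Inner input = (K'⊕ipad) ∥ m = 74 79 36 36 36 ∥ 67 87.
Inner hash: even-index sum = 359 mod 256 = 103; odd-index sum = 278 mod 256 = 22 → 67 16.
Outer input = (K'⊕opad) ∥ inner = 1e 13 5c 5c 5c ∥ 67 16.
Outer hash (tag): even-index sum = 236 mod 256 = 236; odd-index sum = 214 mod 256 = 214 → ec d6.

ecd6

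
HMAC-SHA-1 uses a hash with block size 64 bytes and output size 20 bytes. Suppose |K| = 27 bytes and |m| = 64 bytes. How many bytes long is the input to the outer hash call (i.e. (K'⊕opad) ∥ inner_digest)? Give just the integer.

84

Key is 27 ≤ 64 bytes, zero-padded: |K'| = 64.
Outer input = (K'⊕opad) ∥ H(inner) → 64 + 20 = 84 bytes.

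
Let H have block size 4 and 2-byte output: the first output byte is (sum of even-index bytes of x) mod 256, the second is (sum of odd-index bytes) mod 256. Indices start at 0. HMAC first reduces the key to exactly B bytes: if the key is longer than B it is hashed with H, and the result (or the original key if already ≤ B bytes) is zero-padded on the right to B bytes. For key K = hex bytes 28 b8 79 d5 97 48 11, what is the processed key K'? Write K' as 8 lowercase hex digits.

|K| = 7 > B = 4, so first hash the key.
H(K): even-index sum = 329 mod 256 = 73; odd-index sum = 469 mod 256 = 213 → 49 d5.
Zero-pad H(K) = 49 d5 to 4 bytes: K' = 49 d5 00 00.

49d50000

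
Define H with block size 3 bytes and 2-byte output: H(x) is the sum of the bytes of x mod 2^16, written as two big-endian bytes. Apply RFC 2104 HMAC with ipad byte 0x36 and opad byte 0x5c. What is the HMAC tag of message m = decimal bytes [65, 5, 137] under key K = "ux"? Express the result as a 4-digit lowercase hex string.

0140

Key "ux" = 75 78 is 2 bytes ≤ B = 3; zero-pad to 3 bytes: K' = 75 78 00.
K' ⊕ ipad = 43 4e 36.  K' ⊕ opad = 29 24 5c.
Inner input = (K'⊕ipad) ∥ m = 43 4e 36 ∥ 41 05 89.
Inner hash: sum = 67+78+54+65+5+137 = 406 → 01 96.
Outer input = (K'⊕opad) ∥ inner = 29 24 5c ∥ 01 96.
Outer hash (tag): sum = 41+36+92+1+150 = 320 → 01 40.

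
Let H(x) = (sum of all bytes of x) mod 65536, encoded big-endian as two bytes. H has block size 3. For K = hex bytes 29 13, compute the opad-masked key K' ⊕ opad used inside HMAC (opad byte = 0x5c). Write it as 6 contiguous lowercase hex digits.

Key hex bytes 29 13 is 2 bytes ≤ B = 3; zero-pad to 3 bytes: K' = 29 13 00.
XOR each byte with 0x5c: 29⊕5c=75, 13⊕5c=4f, 00⊕5c=5c.

754f5c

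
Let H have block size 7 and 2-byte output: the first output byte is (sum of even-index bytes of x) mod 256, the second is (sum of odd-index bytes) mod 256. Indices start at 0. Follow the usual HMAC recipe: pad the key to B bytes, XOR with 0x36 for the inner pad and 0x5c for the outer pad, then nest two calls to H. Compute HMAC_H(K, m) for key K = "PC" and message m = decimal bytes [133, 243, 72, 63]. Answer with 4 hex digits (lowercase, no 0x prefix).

Key "PC" = 50 43 is 2 bytes ≤ B = 7; zero-pad to 7 bytes: K' = 50 43 00 00 00 00 00.
K' ⊕ ipad = 66 75 36 36 36 36 36.  K' ⊕ opad = 0c 1f 5c 5c 5c 5c 5c.
Inner input = (K'⊕ipad) ∥ m = 66 75 36 36 36 36 36 ∥ 85 f3 48 3f.
Inner hash: even-index sum = 570 mod 256 = 58; odd-index sum = 430 mod 256 = 174 → 3a ae.
Outer input = (K'⊕opad) ∥ inner = 0c 1f 5c 5c 5c 5c 5c ∥ 3a ae.
Outer hash (tag): even-index sum = 462 mod 256 = 206; odd-index sum = 273 mod 256 = 17 → ce 11.

ce11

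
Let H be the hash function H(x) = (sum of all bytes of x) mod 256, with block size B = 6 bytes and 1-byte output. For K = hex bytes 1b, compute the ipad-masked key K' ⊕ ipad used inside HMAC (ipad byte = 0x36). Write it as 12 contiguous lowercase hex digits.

Key hex bytes 1b is 1 byte ≤ B = 6; zero-pad to 6 bytes: K' = 1b 00 00 00 00 00.
XOR each byte with 0x36: 1b⊕36=2d, 00⊕36=36, 00⊕36=36, 00⊕36=36, 00⊕36=36, 00⊕36=36.

2d3636363636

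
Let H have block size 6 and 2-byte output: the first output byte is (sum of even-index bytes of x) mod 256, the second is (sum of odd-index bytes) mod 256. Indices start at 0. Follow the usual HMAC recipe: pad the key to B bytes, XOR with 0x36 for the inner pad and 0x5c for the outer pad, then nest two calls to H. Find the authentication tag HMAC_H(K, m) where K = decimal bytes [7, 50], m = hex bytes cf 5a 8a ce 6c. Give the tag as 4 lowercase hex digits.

Key decimal bytes [7, 50] = 07 32 is 2 bytes ≤ B = 6; zero-pad to 6 bytes: K' = 07 32 00 00 00 00.
K' ⊕ ipad = 31 04 36 36 36 36.  K' ⊕ opad = 5b 6e 5c 5c 5c 5c.
Inner input = (K'⊕ipad) ∥ m = 31 04 36 36 36 36 ∥ cf 5a 8a ce 6c.
Inner hash: even-index sum = 610 mod 256 = 98; odd-index sum = 408 mod 256 = 152 → 62 98.
Outer input = (K'⊕opad) ∥ inner = 5b 6e 5c 5c 5c 5c ∥ 62 98.
Outer hash (tag): even-index sum = 373 mod 256 = 117; odd-index sum = 446 mod 256 = 190 → 75 be.

75be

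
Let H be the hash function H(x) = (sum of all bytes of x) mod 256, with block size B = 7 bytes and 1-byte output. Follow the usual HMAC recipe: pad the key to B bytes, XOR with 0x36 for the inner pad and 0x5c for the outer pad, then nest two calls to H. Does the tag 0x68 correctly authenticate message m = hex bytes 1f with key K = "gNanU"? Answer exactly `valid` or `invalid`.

Key "gNanU" = 67 4e 61 6e 55 is 5 bytes ≤ B = 7; zero-pad to 7 bytes: K' = 67 4e 61 6e 55 00 00.
K' ⊕ ipad = 51 78 57 58 63 36 36; K' ⊕ opad = 3b 12 3d 32 09 5c 5c.
Inner hash: sum = 81+120+87+88+99+54+54+31 = 614; mod 256 = 102 → 66.
Outer hash (recomputed tag): sum = 59+18+61+50+9+92+92+102 = 483; mod 256 = 227 → e3.
Recomputed tag = e3; claimed = 68 → mismatch.

invalid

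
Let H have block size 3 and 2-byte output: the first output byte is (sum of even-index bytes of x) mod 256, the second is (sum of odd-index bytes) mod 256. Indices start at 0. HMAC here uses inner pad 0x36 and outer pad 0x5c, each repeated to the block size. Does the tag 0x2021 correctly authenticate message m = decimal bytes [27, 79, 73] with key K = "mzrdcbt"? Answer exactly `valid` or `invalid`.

Key "mzrdcbt" = 6d 7a 72 64 63 62 74 is 7 bytes > B = 3, so hash it first: H(key) = b6 40, then zero-pad to 3 bytes: K' = b6 40 00.
K' ⊕ ipad = 80 76 36; K' ⊕ opad = ea 1c 5c.
Inner hash: even-index sum = 261 mod 256 = 5; odd-index sum = 218 mod 256 = 218 → 05 da.
Outer hash (recomputed tag): even-index sum = 544 mod 256 = 32; odd-index sum = 33 mod 256 = 33 → 20 21.
Recomputed tag = 2021; claimed = 2021 → match.

valid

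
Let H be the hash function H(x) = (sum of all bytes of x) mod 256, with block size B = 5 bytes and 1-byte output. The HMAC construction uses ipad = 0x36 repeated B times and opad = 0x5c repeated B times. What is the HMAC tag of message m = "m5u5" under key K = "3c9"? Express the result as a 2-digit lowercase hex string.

Key "3c9" = 33 63 39 is 3 bytes ≤ B = 5; zero-pad to 5 bytes: K' = 33 63 39 00 00.
K' ⊕ ipad = 05 55 0f 36 36.  K' ⊕ opad = 6f 3f 65 5c 5c.
Inner input = (K'⊕ipad) ∥ m = 05 55 0f 36 36 ∥ 6d 35 75 35.
Inner hash: sum = 5+85+15+54+54+109+53+117+53 = 545; mod 256 = 33 → 21.
Outer input = (K'⊕opad) ∥ inner = 6f 3f 65 5c 5c ∥ 21.
Outer hash (tag): sum = 111+63+101+92+92+33 = 492; mod 256 = 236 → ec.

ec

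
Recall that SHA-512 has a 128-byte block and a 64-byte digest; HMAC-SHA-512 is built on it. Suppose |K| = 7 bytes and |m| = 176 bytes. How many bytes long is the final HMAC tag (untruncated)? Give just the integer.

64

The tag is one SHA-512 digest: 64 bytes.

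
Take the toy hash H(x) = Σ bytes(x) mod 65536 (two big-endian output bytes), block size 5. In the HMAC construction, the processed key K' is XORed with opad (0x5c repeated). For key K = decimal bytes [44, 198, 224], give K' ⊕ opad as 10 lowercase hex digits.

Key decimal bytes [44, 198, 224] = 2c c6 e0 is 3 bytes ≤ B = 5; zero-pad to 5 bytes: K' = 2c c6 e0 00 00.
XOR each byte with 0x5c: 2c⊕5c=70, c6⊕5c=9a, e0⊕5c=bc, 00⊕5c=5c, 00⊕5c=5c.

709abc5c5c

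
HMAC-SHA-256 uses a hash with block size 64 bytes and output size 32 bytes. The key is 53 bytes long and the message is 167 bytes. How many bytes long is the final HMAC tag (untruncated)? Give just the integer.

The tag is one SHA-256 digest: 32 bytes.

32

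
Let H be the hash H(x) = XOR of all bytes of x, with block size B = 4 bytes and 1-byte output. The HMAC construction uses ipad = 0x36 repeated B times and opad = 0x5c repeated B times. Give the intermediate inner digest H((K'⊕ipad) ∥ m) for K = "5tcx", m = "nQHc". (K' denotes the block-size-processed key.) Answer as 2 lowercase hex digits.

Key "5tcx" = 35 74 63 78 is exactly B = 4 bytes: K' = 35 74 63 78.
K' ⊕ ipad = 03 42 55 4e.
Inner input = 03 42 55 4e ∥ 6e 51 48 63.
Inner hash: XOR 03⊕42⊕55⊕4e⊕6e⊕51⊕48⊕63 = 4e.

4e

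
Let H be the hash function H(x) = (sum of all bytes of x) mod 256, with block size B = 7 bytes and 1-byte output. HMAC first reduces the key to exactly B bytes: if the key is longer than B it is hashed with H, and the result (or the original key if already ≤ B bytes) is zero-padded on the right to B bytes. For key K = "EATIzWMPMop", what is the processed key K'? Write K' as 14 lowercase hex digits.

|K| = 11 > B = 7, so first hash the key.
H(K): sum = 69+65+84+73+122+87+77+80+77+111+112 = 957; mod 256 = 189 → bd.
Zero-pad H(K) = bd to 7 bytes: K' = bd 00 00 00 00 00 00.

bd000000000000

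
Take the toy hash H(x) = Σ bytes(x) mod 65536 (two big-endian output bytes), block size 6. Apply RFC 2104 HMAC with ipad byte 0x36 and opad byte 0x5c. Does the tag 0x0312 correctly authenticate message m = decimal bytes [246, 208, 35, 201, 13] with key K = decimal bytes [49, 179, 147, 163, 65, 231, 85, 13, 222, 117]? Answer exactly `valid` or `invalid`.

Key decimal bytes [49, 179, 147, 163, 65, 231, 85, 13, 222, 117] = 31 b3 93 a3 41 e7 55 0d de 75 is 10 bytes > B = 6, so hash it first: H(key) = 04 f7, then zero-pad to 6 bytes: K' = 04 f7 00 00 00 00.
K' ⊕ ipad = 32 c1 36 36 36 36; K' ⊕ opad = 58 ab 5c 5c 5c 5c.
Inner hash: sum = 50+193+54+54+54+54+246+208+35+201+13 = 1162 → 04 8a.
Outer hash (recomputed tag): sum = 88+171+92+92+92+92+4+138 = 769 → 03 01.
Recomputed tag = 0301; claimed = 0312 → mismatch.

invalid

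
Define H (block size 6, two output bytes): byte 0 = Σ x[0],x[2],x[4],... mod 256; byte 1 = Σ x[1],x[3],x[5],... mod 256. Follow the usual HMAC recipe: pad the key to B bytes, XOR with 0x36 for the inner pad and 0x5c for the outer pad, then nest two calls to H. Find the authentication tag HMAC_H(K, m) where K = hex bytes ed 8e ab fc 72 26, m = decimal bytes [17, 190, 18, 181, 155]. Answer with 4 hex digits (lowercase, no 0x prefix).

Key hex bytes ed 8e ab fc 72 26 is exactly B = 6 bytes: K' = ed 8e ab fc 72 26.
K' ⊕ ipad = db b8 9d ca 44 10.  K' ⊕ opad = b1 d2 f7 a0 2e 7a.
Inner input = (K'⊕ipad) ∥ m = db b8 9d ca 44 10 ∥ 11 be 12 b5 9b.
Inner hash: even-index sum = 634 mod 256 = 122; odd-index sum = 773 mod 256 = 5 → 7a 05.
Outer input = (K'⊕opad) ∥ inner = b1 d2 f7 a0 2e 7a ∥ 7a 05.
Outer hash (tag): even-index sum = 592 mod 256 = 80; odd-index sum = 497 mod 256 = 241 → 50 f1.

50f1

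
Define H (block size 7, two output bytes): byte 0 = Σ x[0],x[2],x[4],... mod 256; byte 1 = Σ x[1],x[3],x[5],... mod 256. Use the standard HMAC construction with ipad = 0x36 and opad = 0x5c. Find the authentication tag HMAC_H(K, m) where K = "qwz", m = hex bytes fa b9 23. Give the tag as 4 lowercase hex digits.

d59b

Key "qwz" = 71 77 7a is 3 bytes ≤ B = 7; zero-pad to 7 bytes: K' = 71 77 7a 00 00 00 00.
K' ⊕ ipad = 47 41 4c 36 36 36 36.  K' ⊕ opad = 2d 2b 26 5c 5c 5c 5c.
Inner input = (K'⊕ipad) ∥ m = 47 41 4c 36 36 36 36 ∥ fa b9 23.
Inner hash: even-index sum = 440 mod 256 = 184; odd-index sum = 458 mod 256 = 202 → b8 ca.
Outer input = (K'⊕opad) ∥ inner = 2d 2b 26 5c 5c 5c 5c ∥ b8 ca.
Outer hash (tag): even-index sum = 469 mod 256 = 213; odd-index sum = 411 mod 256 = 155 → d5 9b.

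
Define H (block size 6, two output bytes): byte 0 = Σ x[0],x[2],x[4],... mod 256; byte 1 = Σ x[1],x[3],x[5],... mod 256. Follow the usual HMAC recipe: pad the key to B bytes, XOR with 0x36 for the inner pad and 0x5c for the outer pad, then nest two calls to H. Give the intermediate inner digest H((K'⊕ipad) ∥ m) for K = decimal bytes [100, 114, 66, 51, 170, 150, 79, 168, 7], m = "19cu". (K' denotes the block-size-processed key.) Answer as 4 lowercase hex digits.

90ef

Key decimal bytes [100, 114, 66, 51, 170, 150, 79, 168, 7] = 64 72 42 33 aa 96 4f a8 07 is 9 bytes > B = 6, so hash it first: H(key) = a6 e3, then zero-pad to 6 bytes: K' = a6 e3 00 00 00 00.
K' ⊕ ipad = 90 d5 36 36 36 36.
Inner input = 90 d5 36 36 36 36 ∥ 31 39 63 75.
Inner hash: even-index sum = 400 mod 256 = 144; odd-index sum = 495 mod 256 = 239 → 90 ef.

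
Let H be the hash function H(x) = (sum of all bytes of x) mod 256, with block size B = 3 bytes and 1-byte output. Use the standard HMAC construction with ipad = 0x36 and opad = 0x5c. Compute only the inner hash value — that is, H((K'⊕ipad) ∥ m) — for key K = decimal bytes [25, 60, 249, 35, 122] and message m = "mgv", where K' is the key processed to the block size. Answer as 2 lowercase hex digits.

Key decimal bytes [25, 60, 249, 35, 122] = 19 3c f9 23 7a is 5 bytes > B = 3, so hash it first: H(key) = eb, then zero-pad to 3 bytes: K' = eb 00 00.
K' ⊕ ipad = dd 36 36.
Inner input = dd 36 36 ∥ 6d 67 76.
Inner hash: sum = 221+54+54+109+103+118 = 659; mod 256 = 147 → 93.

93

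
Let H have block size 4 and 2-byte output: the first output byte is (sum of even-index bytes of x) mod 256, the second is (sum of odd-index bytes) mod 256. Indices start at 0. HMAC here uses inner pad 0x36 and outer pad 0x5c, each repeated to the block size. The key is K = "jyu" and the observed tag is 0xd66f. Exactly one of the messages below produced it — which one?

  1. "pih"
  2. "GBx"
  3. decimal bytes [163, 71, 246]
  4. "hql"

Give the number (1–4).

Key "jyu" = 6a 79 75 is 3 bytes ≤ B = 4; zero-pad to 4 bytes: K' = 6a 79 75 00.
K' ⊕ ipad = 5c 4f 43 36; K' ⊕ opad = 36 25 29 5c.
m1: inner = H(5c 4f 43 36 70 69 68) = 77 ee; tag = H(36 25 29 5c 77 ee) = d66f ← matches
m2: inner = H(5c 4f 43 36 47 42 78) = 5e c7; tag = H(36 25 29 5c 5e c7) = bd48
m3: inner = H(5c 4f 43 36 a3 47 f6) = 38 cc; tag = H(36 25 29 5c 38 cc) = 974d
m4: inner = H(5c 4f 43 36 68 71 6c) = 73 f6; tag = H(36 25 29 5c 73 f6) = d277

1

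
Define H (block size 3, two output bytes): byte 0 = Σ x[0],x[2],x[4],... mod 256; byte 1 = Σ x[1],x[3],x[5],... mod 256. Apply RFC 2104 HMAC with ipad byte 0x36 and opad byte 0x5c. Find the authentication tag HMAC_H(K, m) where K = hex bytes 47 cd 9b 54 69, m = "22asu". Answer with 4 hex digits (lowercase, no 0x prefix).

92d5

Key hex bytes 47 cd 9b 54 69 is 5 bytes > B = 3, so hash it first: H(key) = 4b 21, then zero-pad to 3 bytes: K' = 4b 21 00.
K' ⊕ ipad = 7d 17 36.  K' ⊕ opad = 17 7d 5c.
Inner input = (K'⊕ipad) ∥ m = 7d 17 36 ∥ 32 32 61 73 75.
Inner hash: even-index sum = 344 mod 256 = 88; odd-index sum = 287 mod 256 = 31 → 58 1f.
Outer input = (K'⊕opad) ∥ inner = 17 7d 5c ∥ 58 1f.
Outer hash (tag): even-index sum = 146 mod 256 = 146; odd-index sum = 213 mod 256 = 213 → 92 d5.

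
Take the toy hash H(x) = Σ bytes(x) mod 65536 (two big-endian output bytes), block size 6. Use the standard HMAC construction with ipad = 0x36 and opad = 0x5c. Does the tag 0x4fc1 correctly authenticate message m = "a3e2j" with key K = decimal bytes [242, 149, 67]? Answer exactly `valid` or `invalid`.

invalid

Key decimal bytes [242, 149, 67] = f2 95 43 is 3 bytes ≤ B = 6; zero-pad to 6 bytes: K' = f2 95 43 00 00 00.
K' ⊕ ipad = c4 a3 75 36 36 36; K' ⊕ opad = ae c9 1f 5c 5c 5c.
Inner hash: sum = 196+163+117+54+54+54+97+51+101+50+106 = 1043 → 04 13.
Outer hash (recomputed tag): sum = 174+201+31+92+92+92+4+19 = 705 → 02 c1.
Recomputed tag = 02c1; claimed = 4fc1 → mismatch.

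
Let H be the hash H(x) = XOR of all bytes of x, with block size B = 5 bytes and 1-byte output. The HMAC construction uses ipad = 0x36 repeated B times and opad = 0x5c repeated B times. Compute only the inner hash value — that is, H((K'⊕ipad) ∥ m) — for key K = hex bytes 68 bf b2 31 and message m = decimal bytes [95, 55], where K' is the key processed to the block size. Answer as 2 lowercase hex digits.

0a

Key hex bytes 68 bf b2 31 is 4 bytes ≤ B = 5; zero-pad to 5 bytes: K' = 68 bf b2 31 00.
K' ⊕ ipad = 5e 89 84 07 36.
Inner input = 5e 89 84 07 36 ∥ 5f 37.
Inner hash: XOR 5e⊕89⊕84⊕07⊕36⊕5f⊕37 = 0a.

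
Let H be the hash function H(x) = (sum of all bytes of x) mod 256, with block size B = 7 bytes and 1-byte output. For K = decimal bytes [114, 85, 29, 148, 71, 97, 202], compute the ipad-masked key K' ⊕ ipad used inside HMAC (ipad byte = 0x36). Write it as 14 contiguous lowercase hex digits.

44632ba27157fc

Key decimal bytes [114, 85, 29, 148, 71, 97, 202] = 72 55 1d 94 47 61 ca is exactly B = 7 bytes: K' = 72 55 1d 94 47 61 ca.
XOR each byte with 0x36: 72⊕36=44, 55⊕36=63, 1d⊕36=2b, 94⊕36=a2, 47⊕36=71, 61⊕36=57, ca⊕36=fc.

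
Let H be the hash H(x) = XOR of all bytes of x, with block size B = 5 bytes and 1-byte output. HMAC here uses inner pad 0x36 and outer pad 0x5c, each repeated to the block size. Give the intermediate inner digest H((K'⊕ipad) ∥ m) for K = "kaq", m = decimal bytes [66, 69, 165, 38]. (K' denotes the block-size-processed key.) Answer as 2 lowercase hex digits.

c9

Key "kaq" = 6b 61 71 is 3 bytes ≤ B = 5; zero-pad to 5 bytes: K' = 6b 61 71 00 00.
K' ⊕ ipad = 5d 57 47 36 36.
Inner input = 5d 57 47 36 36 ∥ 42 45 a5 26.
Inner hash: XOR 5d⊕57⊕47⊕36⊕36⊕42⊕45⊕a5⊕26 = c9.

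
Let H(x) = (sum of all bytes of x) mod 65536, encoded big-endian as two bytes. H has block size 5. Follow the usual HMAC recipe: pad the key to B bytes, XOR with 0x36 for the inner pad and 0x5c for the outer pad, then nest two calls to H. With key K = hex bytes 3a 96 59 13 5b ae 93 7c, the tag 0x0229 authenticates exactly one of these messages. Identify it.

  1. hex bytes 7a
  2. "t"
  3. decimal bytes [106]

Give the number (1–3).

2

Key hex bytes 3a 96 59 13 5b ae 93 7c is 8 bytes > B = 5, so hash it first: H(key) = 03 54, then zero-pad to 5 bytes: K' = 03 54 00 00 00.
K' ⊕ ipad = 35 62 36 36 36; K' ⊕ opad = 5f 08 5c 5c 5c.
m1: inner = H(35 62 36 36 36 7a) = 01 b3; tag = H(5f 08 5c 5c 5c 01 b3) = 022f
m2: inner = H(35 62 36 36 36 74) = 01 ad; tag = H(5f 08 5c 5c 5c 01 ad) = 0229 ← matches
m3: inner = H(35 62 36 36 36 6a) = 01 a3; tag = H(5f 08 5c 5c 5c 01 a3) = 021f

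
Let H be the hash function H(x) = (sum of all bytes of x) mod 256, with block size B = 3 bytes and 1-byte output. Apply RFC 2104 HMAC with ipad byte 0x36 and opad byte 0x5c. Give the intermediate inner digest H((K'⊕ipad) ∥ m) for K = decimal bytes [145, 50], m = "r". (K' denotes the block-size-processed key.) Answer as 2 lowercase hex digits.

53

Key decimal bytes [145, 50] = 91 32 is 2 bytes ≤ B = 3; zero-pad to 3 bytes: K' = 91 32 00.
K' ⊕ ipad = a7 04 36.
Inner input = a7 04 36 ∥ 72.
Inner hash: sum = 167+4+54+114 = 339; mod 256 = 83 → 53.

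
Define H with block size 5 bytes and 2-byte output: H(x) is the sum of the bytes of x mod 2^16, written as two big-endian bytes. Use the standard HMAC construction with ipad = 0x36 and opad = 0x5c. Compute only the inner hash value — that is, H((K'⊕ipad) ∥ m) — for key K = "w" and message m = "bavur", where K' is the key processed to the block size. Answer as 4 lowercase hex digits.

0339

Key "w" = 77 is 1 byte ≤ B = 5; zero-pad to 5 bytes: K' = 77 00 00 00 00.
K' ⊕ ipad = 41 36 36 36 36.
Inner input = 41 36 36 36 36 ∥ 62 61 76 75 72.
Inner hash: sum = 65+54+54+54+54+98+97+118+117+114 = 825 → 03 39.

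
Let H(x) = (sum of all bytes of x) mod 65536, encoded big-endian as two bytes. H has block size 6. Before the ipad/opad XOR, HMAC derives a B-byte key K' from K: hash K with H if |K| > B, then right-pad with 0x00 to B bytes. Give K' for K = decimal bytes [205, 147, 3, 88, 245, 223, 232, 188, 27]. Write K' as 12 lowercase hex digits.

|K| = 9 > B = 6, so first hash the key.
H(K): sum = 205+147+3+88+245+223+232+188+27 = 1358 → 05 4e.
Zero-pad H(K) = 05 4e to 6 bytes: K' = 05 4e 00 00 00 00.

054e00000000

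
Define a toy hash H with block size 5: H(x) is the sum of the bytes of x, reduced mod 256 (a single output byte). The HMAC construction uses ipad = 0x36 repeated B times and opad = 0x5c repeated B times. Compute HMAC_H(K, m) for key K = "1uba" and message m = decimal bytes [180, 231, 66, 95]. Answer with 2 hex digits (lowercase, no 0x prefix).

d4

Key "1uba" = 31 75 62 61 is 4 bytes ≤ B = 5; zero-pad to 5 bytes: K' = 31 75 62 61 00.
K' ⊕ ipad = 07 43 54 57 36.  K' ⊕ opad = 6d 29 3e 3d 5c.
Inner input = (K'⊕ipad) ∥ m = 07 43 54 57 36 ∥ b4 e7 42 5f.
Inner hash: sum = 7+67+84+87+54+180+231+66+95 = 871; mod 256 = 103 → 67.
Outer input = (K'⊕opad) ∥ inner = 6d 29 3e 3d 5c ∥ 67.
Outer hash (tag): sum = 109+41+62+61+92+103 = 468; mod 256 = 212 → d4.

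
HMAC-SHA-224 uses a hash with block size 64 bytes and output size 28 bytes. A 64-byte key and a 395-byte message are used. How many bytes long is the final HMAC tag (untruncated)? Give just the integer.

28

The tag is one SHA-224 digest: 28 bytes.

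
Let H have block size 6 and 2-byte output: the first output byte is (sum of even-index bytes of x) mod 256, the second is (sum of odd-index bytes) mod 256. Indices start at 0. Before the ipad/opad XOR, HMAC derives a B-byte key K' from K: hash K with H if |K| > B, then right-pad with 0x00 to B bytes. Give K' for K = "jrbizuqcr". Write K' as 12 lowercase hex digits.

29b300000000

|K| = 9 > B = 6, so first hash the key.
H(K): even-index sum = 553 mod 256 = 41; odd-index sum = 435 mod 256 = 179 → 29 b3.
Zero-pad H(K) = 29 b3 to 6 bytes: K' = 29 b3 00 00 00 00.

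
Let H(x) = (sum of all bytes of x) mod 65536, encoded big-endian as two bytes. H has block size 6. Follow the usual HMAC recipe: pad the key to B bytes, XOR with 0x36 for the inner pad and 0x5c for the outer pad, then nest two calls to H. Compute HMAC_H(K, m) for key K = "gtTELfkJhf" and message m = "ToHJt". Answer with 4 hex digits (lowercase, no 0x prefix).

Key "gtTELfkJhf" = 67 74 54 45 4c 66 6b 4a 68 66 is 10 bytes > B = 6, so hash it first: H(key) = 03 a9, then zero-pad to 6 bytes: K' = 03 a9 00 00 00 00.
K' ⊕ ipad = 35 9f 36 36 36 36.  K' ⊕ opad = 5f f5 5c 5c 5c 5c.
Inner input = (K'⊕ipad) ∥ m = 35 9f 36 36 36 36 ∥ 54 6f 48 4a 74.
Inner hash: sum = 53+159+54+54+54+54+84+111+72+74+116 = 885 → 03 75.
Outer input = (K'⊕opad) ∥ inner = 5f f5 5c 5c 5c 5c ∥ 03 75.
Outer hash (tag): sum = 95+245+92+92+92+92+3+117 = 828 → 03 3c.

033c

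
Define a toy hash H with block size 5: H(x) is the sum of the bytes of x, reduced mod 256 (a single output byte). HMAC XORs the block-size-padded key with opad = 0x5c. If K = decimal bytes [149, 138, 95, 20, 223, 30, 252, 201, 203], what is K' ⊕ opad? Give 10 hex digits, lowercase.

435c5c5c5c

Key decimal bytes [149, 138, 95, 20, 223, 30, 252, 201, 203] = 95 8a 5f 14 df 1e fc c9 cb is 9 bytes > B = 5, so hash it first: H(key) = 1f, then zero-pad to 5 bytes: K' = 1f 00 00 00 00.
XOR each byte with 0x5c: 1f⊕5c=43, 00⊕5c=5c, 00⊕5c=5c, 00⊕5c=5c, 00⊕5c=5c.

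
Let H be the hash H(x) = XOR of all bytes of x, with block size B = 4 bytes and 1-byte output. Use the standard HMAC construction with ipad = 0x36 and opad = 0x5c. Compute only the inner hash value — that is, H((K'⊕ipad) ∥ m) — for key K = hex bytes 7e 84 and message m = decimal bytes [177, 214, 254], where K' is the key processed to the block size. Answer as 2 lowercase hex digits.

Key hex bytes 7e 84 is 2 bytes ≤ B = 4; zero-pad to 4 bytes: K' = 7e 84 00 00.
K' ⊕ ipad = 48 b2 36 36.
Inner input = 48 b2 36 36 ∥ b1 d6 fe.
Inner hash: XOR 48⊕b2⊕36⊕36⊕b1⊕d6⊕fe = 63.

63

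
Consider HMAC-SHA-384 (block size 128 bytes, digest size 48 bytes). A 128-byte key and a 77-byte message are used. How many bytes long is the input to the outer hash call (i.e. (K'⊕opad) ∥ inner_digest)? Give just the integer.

Key is 128 ≤ 128 bytes, zero-padded: |K'| = 128.
Outer input = (K'⊕opad) ∥ H(inner) → 128 + 48 = 176 bytes.

176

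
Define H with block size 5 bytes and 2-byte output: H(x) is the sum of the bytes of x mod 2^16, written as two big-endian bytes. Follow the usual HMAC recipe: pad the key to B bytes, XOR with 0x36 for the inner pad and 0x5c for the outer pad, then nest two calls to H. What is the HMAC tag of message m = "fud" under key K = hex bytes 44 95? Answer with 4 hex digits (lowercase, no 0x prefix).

Key hex bytes 44 95 is 2 bytes ≤ B = 5; zero-pad to 5 bytes: K' = 44 95 00 00 00.
K' ⊕ ipad = 72 a3 36 36 36.  K' ⊕ opad = 18 c9 5c 5c 5c.
Inner input = (K'⊕ipad) ∥ m = 72 a3 36 36 36 ∥ 66 75 64.
Inner hash: sum = 114+163+54+54+54+102+117+100 = 758 → 02 f6.
Outer input = (K'⊕opad) ∥ inner = 18 c9 5c 5c 5c ∥ 02 f6.
Outer hash (tag): sum = 24+201+92+92+92+2+246 = 749 → 02 ed.

02ed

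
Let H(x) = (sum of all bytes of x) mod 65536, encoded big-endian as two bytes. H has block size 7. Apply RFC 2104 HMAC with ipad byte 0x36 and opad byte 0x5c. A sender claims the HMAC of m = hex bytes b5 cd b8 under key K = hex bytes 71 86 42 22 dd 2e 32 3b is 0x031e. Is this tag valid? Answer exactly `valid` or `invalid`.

valid

Key hex bytes 71 86 42 22 dd 2e 32 3b is 8 bytes > B = 7, so hash it first: H(key) = 02 d3, then zero-pad to 7 bytes: K' = 02 d3 00 00 00 00 00.
K' ⊕ ipad = 34 e5 36 36 36 36 36; K' ⊕ opad = 5e 8f 5c 5c 5c 5c 5c.
Inner hash: sum = 52+229+54+54+54+54+54+181+205+184 = 1121 → 04 61.
Outer hash (recomputed tag): sum = 94+143+92+92+92+92+92+4+97 = 798 → 03 1e.
Recomputed tag = 031e; claimed = 031e → match.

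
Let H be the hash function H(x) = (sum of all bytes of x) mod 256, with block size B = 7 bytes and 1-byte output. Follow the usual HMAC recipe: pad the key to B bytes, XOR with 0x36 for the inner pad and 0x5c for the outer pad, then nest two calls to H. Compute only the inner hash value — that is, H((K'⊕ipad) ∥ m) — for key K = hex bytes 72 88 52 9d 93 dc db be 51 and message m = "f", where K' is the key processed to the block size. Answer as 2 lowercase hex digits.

1e

Key hex bytes 72 88 52 9d 93 dc db be 51 is 9 bytes > B = 7, so hash it first: H(key) = 42, then zero-pad to 7 bytes: K' = 42 00 00 00 00 00 00.
K' ⊕ ipad = 74 36 36 36 36 36 36.
Inner input = 74 36 36 36 36 36 36 ∥ 66.
Inner hash: sum = 116+54+54+54+54+54+54+102 = 542; mod 256 = 30 → 1e.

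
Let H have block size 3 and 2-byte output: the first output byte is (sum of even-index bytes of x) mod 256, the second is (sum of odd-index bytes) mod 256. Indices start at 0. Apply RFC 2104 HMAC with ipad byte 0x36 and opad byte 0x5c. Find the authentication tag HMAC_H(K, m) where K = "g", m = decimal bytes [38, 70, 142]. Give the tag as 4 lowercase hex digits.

Key "g" = 67 is 1 byte ≤ B = 3; zero-pad to 3 bytes: K' = 67 00 00.
K' ⊕ ipad = 51 36 36.  K' ⊕ opad = 3b 5c 5c.
Inner input = (K'⊕ipad) ∥ m = 51 36 36 ∥ 26 46 8e.
Inner hash: even-index sum = 205 mod 256 = 205; odd-index sum = 234 mod 256 = 234 → cd ea.
Outer input = (K'⊕opad) ∥ inner = 3b 5c 5c ∥ cd ea.
Outer hash (tag): even-index sum = 385 mod 256 = 129; odd-index sum = 297 mod 256 = 41 → 81 29.

8129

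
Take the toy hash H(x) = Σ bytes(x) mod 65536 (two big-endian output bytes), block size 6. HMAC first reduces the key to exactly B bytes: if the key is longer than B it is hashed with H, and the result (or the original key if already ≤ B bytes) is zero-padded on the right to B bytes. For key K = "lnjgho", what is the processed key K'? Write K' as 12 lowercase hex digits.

6c6e6a67686f

Key "lnjgho" = 6c 6e 6a 67 68 6f is exactly B = 6 bytes: K' = 6c 6e 6a 67 68 6f.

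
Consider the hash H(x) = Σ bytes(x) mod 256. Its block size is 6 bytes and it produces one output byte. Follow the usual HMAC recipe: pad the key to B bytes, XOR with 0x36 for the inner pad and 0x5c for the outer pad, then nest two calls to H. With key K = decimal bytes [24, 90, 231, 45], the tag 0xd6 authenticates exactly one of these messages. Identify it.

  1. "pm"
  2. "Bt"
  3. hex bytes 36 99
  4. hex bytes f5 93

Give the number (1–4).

2

Key decimal bytes [24, 90, 231, 45] = 18 5a e7 2d is 4 bytes ≤ B = 6; zero-pad to 6 bytes: K' = 18 5a e7 2d 00 00.
K' ⊕ ipad = 2e 6c d1 1b 36 36; K' ⊕ opad = 44 06 bb 71 5c 5c.
m1: inner = H(2e 6c d1 1b 36 36 70 6d) = cf; tag = H(44 06 bb 71 5c 5c cf) = fd
m2: inner = H(2e 6c d1 1b 36 36 42 74) = a8; tag = H(44 06 bb 71 5c 5c a8) = d6 ← matches
m3: inner = H(2e 6c d1 1b 36 36 36 99) = c1; tag = H(44 06 bb 71 5c 5c c1) = ef
m4: inner = H(2e 6c d1 1b 36 36 f5 93) = 7a; tag = H(44 06 bb 71 5c 5c 7a) = a8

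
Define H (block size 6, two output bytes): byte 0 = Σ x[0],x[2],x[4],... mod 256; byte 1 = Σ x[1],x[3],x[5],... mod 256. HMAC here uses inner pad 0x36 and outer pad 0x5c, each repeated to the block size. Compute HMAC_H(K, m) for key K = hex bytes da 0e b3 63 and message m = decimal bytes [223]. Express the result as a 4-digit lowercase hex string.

57b0

Key hex bytes da 0e b3 63 is 4 bytes ≤ B = 6; zero-pad to 6 bytes: K' = da 0e b3 63 00 00.
K' ⊕ ipad = ec 38 85 55 36 36.  K' ⊕ opad = 86 52 ef 3f 5c 5c.
Inner input = (K'⊕ipad) ∥ m = ec 38 85 55 36 36 ∥ df.
Inner hash: even-index sum = 646 mod 256 = 134; odd-index sum = 195 mod 256 = 195 → 86 c3.
Outer input = (K'⊕opad) ∥ inner = 86 52 ef 3f 5c 5c ∥ 86 c3.
Outer hash (tag): even-index sum = 599 mod 256 = 87; odd-index sum = 432 mod 256 = 176 → 57 b0.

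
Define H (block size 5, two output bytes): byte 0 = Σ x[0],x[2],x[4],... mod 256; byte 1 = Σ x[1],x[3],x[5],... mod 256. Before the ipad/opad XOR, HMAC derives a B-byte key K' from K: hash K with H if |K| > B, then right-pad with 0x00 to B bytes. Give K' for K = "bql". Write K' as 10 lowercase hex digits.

62716c0000

Key "bql" = 62 71 6c is 3 bytes ≤ B = 5; zero-pad to 5 bytes: K' = 62 71 6c 00 00.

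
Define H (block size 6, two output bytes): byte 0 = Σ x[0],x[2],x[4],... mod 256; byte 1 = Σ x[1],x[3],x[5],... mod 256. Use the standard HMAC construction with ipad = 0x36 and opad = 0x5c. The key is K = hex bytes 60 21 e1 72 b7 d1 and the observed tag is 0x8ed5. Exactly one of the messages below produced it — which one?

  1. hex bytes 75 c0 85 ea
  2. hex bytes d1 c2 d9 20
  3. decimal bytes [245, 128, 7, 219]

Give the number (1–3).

Key hex bytes 60 21 e1 72 b7 d1 is exactly B = 6 bytes: K' = 60 21 e1 72 b7 d1.
K' ⊕ ipad = 56 17 d7 44 81 e7; K' ⊕ opad = 3c 7d bd 2e eb 8d.
m1: inner = H(56 17 d7 44 81 e7 75 c0 85 ea) = a8 ec; tag = H(3c 7d bd 2e eb 8d a8 ec) = 8c24
m2: inner = H(56 17 d7 44 81 e7 d1 c2 d9 20) = 58 24; tag = H(3c 7d bd 2e eb 8d 58 24) = 3c5c
m3: inner = H(56 17 d7 44 81 e7 f5 80 07 db) = aa 9d; tag = H(3c 7d bd 2e eb 8d aa 9d) = 8ed5 ← matches

3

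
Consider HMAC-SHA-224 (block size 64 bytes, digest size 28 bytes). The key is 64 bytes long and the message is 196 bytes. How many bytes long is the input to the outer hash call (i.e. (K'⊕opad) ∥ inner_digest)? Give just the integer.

92

Key is 64 ≤ 64 bytes, zero-padded: |K'| = 64.
Outer input = (K'⊕opad) ∥ H(inner) → 64 + 28 = 92 bytes.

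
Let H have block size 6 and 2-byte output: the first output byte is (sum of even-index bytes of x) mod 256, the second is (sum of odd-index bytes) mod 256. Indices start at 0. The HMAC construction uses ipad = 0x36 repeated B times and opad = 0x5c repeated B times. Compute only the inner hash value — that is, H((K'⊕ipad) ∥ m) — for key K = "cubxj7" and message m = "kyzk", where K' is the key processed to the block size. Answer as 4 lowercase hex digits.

ea76

Key "cubxj7" = 63 75 62 78 6a 37 is exactly B = 6 bytes: K' = 63 75 62 78 6a 37.
K' ⊕ ipad = 55 43 54 4e 5c 01.
Inner input = 55 43 54 4e 5c 01 ∥ 6b 79 7a 6b.
Inner hash: even-index sum = 490 mod 256 = 234; odd-index sum = 374 mod 256 = 118 → ea 76.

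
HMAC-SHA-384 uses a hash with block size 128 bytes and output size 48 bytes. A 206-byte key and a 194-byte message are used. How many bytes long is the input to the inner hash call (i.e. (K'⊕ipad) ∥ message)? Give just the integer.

Key is 206 > 128 bytes, so it is hashed to 48 bytes then zero-padded to 128: |K'| = 128.
Inner input = (K'⊕ipad) ∥ m → 128 + 194 = 322 bytes.

322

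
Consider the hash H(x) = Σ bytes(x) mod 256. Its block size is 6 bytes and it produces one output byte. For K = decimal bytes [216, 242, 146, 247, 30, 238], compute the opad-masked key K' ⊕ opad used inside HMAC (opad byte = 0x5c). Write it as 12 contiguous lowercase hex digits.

84aeceab42b2

Key decimal bytes [216, 242, 146, 247, 30, 238] = d8 f2 92 f7 1e ee is exactly B = 6 bytes: K' = d8 f2 92 f7 1e ee.
XOR each byte with 0x5c: d8⊕5c=84, f2⊕5c=ae, 92⊕5c=ce, f7⊕5c=ab, 1e⊕5c=42, ee⊕5c=b2.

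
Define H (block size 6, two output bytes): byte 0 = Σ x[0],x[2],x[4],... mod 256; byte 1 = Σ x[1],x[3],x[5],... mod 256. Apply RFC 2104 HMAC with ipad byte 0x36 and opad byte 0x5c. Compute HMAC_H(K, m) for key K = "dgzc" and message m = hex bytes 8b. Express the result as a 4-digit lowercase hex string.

Key "dgzc" = 64 67 7a 63 is 4 bytes ≤ B = 6; zero-pad to 6 bytes: K' = 64 67 7a 63 00 00.
K' ⊕ ipad = 52 51 4c 55 36 36.  K' ⊕ opad = 38 3b 26 3f 5c 5c.
Inner input = (K'⊕ipad) ∥ m = 52 51 4c 55 36 36 ∥ 8b.
Inner hash: even-index sum = 351 mod 256 = 95; odd-index sum = 220 mod 256 = 220 → 5f dc.
Outer input = (K'⊕opad) ∥ inner = 38 3b 26 3f 5c 5c ∥ 5f dc.
Outer hash (tag): even-index sum = 281 mod 256 = 25; odd-index sum = 434 mod 256 = 178 → 19 b2.

19b2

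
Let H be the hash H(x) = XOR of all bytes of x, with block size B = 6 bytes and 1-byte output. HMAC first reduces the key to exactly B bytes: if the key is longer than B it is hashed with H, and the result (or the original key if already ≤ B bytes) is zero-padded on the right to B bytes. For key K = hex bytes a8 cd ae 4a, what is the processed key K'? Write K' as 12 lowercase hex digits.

a8cdae4a0000

Key hex bytes a8 cd ae 4a is 4 bytes ≤ B = 6; zero-pad to 6 bytes: K' = a8 cd ae 4a 00 00.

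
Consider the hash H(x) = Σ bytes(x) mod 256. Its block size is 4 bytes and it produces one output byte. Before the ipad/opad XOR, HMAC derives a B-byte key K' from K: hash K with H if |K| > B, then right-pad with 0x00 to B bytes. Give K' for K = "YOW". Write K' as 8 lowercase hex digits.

594f5700

Key "YOW" = 59 4f 57 is 3 bytes ≤ B = 4; zero-pad to 4 bytes: K' = 59 4f 57 00.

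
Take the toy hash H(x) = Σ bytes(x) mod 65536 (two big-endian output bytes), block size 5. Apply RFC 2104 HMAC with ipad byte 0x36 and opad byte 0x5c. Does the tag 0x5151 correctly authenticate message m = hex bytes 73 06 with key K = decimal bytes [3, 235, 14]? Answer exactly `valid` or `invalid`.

Key decimal bytes [3, 235, 14] = 03 eb 0e is 3 bytes ≤ B = 5; zero-pad to 5 bytes: K' = 03 eb 0e 00 00.
K' ⊕ ipad = 35 dd 38 36 36; K' ⊕ opad = 5f b7 52 5c 5c.
Inner hash: sum = 53+221+56+54+54+115+6 = 559 → 02 2f.
Outer hash (recomputed tag): sum = 95+183+82+92+92+2+47 = 593 → 02 51.
Recomputed tag = 0251; claimed = 5151 → mismatch.

invalid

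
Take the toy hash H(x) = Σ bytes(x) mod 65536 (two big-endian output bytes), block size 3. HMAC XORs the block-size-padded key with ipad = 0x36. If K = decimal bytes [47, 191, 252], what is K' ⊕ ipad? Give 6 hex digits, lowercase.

1989ca

Key decimal bytes [47, 191, 252] = 2f bf fc is exactly B = 3 bytes: K' = 2f bf fc.
XOR each byte with 0x36: 2f⊕36=19, bf⊕36=89, fc⊕36=ca.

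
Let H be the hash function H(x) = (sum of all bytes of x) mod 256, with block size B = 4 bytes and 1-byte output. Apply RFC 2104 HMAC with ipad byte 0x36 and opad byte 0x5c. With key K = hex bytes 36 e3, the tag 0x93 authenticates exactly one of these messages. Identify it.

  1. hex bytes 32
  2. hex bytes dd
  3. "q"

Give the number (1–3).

Key hex bytes 36 e3 is 2 bytes ≤ B = 4; zero-pad to 4 bytes: K' = 36 e3 00 00.
K' ⊕ ipad = 00 d5 36 36; K' ⊕ opad = 6a bf 5c 5c.
m1: inner = H(00 d5 36 36 32) = 73; tag = H(6a bf 5c 5c 73) = 54
m2: inner = H(00 d5 36 36 dd) = 1e; tag = H(6a bf 5c 5c 1e) = ff
m3: inner = H(00 d5 36 36 71) = b2; tag = H(6a bf 5c 5c b2) = 93 ← matches

3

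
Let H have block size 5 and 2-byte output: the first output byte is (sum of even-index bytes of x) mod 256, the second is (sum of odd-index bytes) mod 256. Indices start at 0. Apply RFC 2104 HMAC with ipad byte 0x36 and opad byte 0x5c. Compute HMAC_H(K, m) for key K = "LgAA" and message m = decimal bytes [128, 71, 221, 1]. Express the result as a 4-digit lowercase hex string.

Key "LgAA" = 4c 67 41 41 is 4 bytes ≤ B = 5; zero-pad to 5 bytes: K' = 4c 67 41 41 00.
K' ⊕ ipad = 7a 51 77 77 36.  K' ⊕ opad = 10 3b 1d 1d 5c.
Inner input = (K'⊕ipad) ∥ m = 7a 51 77 77 36 ∥ 80 47 dd 01.
Inner hash: even-index sum = 367 mod 256 = 111; odd-index sum = 549 mod 256 = 37 → 6f 25.
Outer input = (K'⊕opad) ∥ inner = 10 3b 1d 1d 5c ∥ 6f 25.
Outer hash (tag): even-index sum = 174 mod 256 = 174; odd-index sum = 199 mod 256 = 199 → ae c7.

aec7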